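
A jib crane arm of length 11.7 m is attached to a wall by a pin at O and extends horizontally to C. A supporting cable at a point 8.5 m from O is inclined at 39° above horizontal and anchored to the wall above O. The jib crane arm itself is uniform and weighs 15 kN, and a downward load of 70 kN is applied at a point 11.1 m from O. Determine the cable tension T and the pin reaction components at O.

ΣM about O: T·sin39°·8.5 − 15·5.85 − 70·11.1 = 0 → T = 864.75/(8.5·0.62932) = 161.659 ≈ 161.7 kN.
ΣF_x = 0: O_x − T·cos39° = 0 → O_x = 161.659 × 0.777146 = 125.6 kN.
ΣF_y = 0: O_y + T·sin39° − 15 − 70 = 0 → O_y = 85 − 161.659 × 0.62932 = -16.74 kN.

T = 161.7 kN, O_x = 125.6 kN, O_y = -16.74 kN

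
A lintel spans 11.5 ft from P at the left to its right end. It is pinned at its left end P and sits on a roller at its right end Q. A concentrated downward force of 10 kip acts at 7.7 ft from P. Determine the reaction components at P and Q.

Moments about P: Q_y·11.5 − 10·7.7 = 0 → Q_y = 77/11.5 = 6.69565 ≈ 6.696 kip.
ΣF_y = 0: P_y + 6.69565 − 10 = 0 → P_y = 3.304 kip.
ΣF_x = 0: no horizontal applied forces, so P_x = 0.

P_x = 0, P_y = 3.304 kip, Q_y = 6.696 kip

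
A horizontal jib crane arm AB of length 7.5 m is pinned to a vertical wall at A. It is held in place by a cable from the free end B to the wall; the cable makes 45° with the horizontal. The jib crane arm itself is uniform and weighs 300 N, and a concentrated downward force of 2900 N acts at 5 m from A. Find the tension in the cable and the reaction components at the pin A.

T = 2946 N, A_x = 2083 N, A_y = 1117 N

ΣM about A: T·sin45°·7.5 − 300·3.75 − 2900·5 = 0 → T = 15625/(7.5·0.707107) = 2946.28 ≈ 2946 N.
ΣF_x = 0: A_x − T·cos45° = 0 → A_x = 2946.28 × 0.707107 = 2083 N.
ΣF_y = 0: A_y + T·sin45° − 300 − 2900 = 0 → A_y = 3200 − 2946.28 × 0.707107 = 1117 N.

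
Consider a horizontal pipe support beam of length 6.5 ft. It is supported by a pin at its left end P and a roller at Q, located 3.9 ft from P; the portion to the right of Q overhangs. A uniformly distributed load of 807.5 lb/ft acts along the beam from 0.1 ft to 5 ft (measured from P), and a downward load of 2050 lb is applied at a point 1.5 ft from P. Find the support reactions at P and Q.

Resultant of the distributed load: 807.5 × 4.9 = 3956.75 lb at 2.55 ft from P.
ΣM about P: Q_y·3.9 − (807.5·4.9)·2.55 − 2050·1.5 = 0 → Q_y = 13164.7125/3.9 = 3375.57 ≈ 3376 lb.
ΣF_y = 0: P_y + 3375.57 − 807.5·4.9 − 2050 = 0 → P_y = 2631 lb.
ΣF_x = 0: no horizontal applied forces, so P_x = 0.

P_x = 0, P_y = 2631 lb, Q_y = 3376 lb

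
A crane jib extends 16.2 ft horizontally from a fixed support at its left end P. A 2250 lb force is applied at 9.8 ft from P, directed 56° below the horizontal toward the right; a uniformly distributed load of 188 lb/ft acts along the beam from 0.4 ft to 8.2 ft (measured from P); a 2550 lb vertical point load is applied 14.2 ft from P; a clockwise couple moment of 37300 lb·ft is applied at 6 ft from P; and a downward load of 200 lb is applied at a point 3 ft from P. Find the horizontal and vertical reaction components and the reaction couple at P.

Resultant of the distributed load: 188 × 7.8 = 1466.4 lb at 4.3 ft from P.
ΣF_x = 0: P_x + 2250·cos56° = 0 → P_x = -1258 lb.
ΣF_y = 0: P_y − 2250·sin56° − 188·7.8 − 2550 − 200 = 0 → P_y = 6082 lb.
ΣM about P: M_P − 2250·sin56°·9.8 − (188·7.8)·4.3 − 2550·14.2 − 37300 − 200·3 = 0 → M_P = 98700 lb·ft.

P_x = -1258 lb, P_y = 6082 lb, M_P = 98700 lb·ft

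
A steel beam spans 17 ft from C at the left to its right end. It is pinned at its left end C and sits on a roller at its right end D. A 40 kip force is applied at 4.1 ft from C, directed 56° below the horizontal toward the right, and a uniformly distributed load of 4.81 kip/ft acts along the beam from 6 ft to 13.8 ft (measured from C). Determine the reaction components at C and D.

C_x = -22.37 kip, C_y = 40.83 kip, D_y = 29.85 kip

Resultant of the distributed load: 4.81 × 7.8 = 37.518 kip at 9.9 ft from C.
ΣM about C: D_y·17 − 40·sin56°·4.1 − (4.81·7.8)·9.9 = 0 → D_y = 507.39/17 = 29.8465 ≈ 29.85 kip.
ΣF_y = 0: C_y + 29.8465 − 40·sin56° − 4.81·7.8 = 0 → C_y = 40.83 kip.
ΣF_x = 0: C_x + 40·cos56° = 0 → C_x = -22.37 kip.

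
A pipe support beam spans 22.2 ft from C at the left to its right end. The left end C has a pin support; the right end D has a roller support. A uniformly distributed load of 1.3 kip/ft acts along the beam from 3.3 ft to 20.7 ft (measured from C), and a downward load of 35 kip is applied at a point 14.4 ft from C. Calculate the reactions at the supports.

Resultant of the distributed load: 1.3 × 17.4 = 22.62 kip at 12 ft from C.
Moments about C: D_y·22.2 − (1.3·17.4)·12 − 35·14.4 = 0 → D_y = 775.44/22.2 = 34.9297 ≈ 34.93 kip.
ΣF_y = 0: C_y + 34.9297 − 1.3·17.4 − 35 = 0 → C_y = 22.69 kip.
ΣF_x = 0: no horizontal applied forces, so C_x = 0.

C_x = 0, C_y = 22.69 kip, D_y = 34.93 kip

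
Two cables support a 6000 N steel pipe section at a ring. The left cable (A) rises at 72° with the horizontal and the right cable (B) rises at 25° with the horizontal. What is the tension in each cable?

ΣF_x = 0: −T_A·cos72° + T_B·cos25° = 0 → T_B = 0.340963·T_A.
ΣF_y = 0: T_A·sin72° + T_B·sin25° = 6000.
Substitute: T_A·(0.951057 + 0.340963·0.422618) = 6000 → T_A = 5478.68 ≈ 5479 N.
Then T_B = 0.340963 × 5478.68 = 1868 N.

T_A = 5479 N, T_B = 1868 N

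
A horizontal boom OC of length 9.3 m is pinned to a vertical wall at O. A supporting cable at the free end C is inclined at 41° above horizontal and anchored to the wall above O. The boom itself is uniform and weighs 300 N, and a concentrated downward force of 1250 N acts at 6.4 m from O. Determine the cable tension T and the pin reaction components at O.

T = 1540 N, O_x = 1162 N, O_y = 539.8 N

ΣM about O: T·sin41°·9.3 − 300·4.65 − 1250·6.4 = 0 → T = 9395/(9.3·0.656059) = 1539.82 ≈ 1540 N.
ΣF_x = 0: O_x − T·cos41° = 0 → O_x = 1539.82 × 0.75471 = 1162 N.
ΣF_y = 0: O_y + T·sin41° − 300 − 1250 = 0 → O_y = 1550 − 1539.82 × 0.656059 = 539.8 N.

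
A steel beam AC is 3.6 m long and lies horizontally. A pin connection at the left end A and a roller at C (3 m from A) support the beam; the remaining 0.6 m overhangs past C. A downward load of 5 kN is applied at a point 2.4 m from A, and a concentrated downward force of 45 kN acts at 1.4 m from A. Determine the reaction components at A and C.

Taking moments about A: C_y·3 − 5·2.4 − 45·1.4 = 0 → C_y = 75/3 = 25.00 kN.
ΣF_y = 0: A_y + 25 − 5 − 45 = 0 → A_y = 25.00 kN.
ΣF_x = 0: no horizontal applied forces, so A_x = 0.

A_x = 0, A_y = 25.00 kN, C_y = 25.00 kN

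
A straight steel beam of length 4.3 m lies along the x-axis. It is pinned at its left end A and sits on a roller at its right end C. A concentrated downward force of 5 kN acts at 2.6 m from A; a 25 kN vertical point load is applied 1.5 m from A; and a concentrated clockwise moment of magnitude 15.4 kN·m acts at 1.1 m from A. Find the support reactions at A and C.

ΣM about A: C_y·4.3 − 5·2.6 − 25·1.5 − 15.4 = 0 → C_y = 65.9/4.3 = 15.3256 ≈ 15.33 kN.
ΣF_y = 0: A_y + 15.3256 − 5 − 25 = 0 → A_y = 14.67 kN.
ΣF_x = 0: no horizontal applied forces, so A_x = 0.

A_x = 0, A_y = 14.67 kN, C_y = 15.33 kN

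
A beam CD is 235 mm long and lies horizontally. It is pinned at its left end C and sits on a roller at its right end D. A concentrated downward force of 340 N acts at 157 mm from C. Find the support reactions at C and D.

Moments about C: D_y·235 − 340·157 = 0 → D_y = 53380/235 = 227.149 ≈ 227.1 N.
ΣF_y = 0: C_y + 227.149 − 340 = 0 → C_y = 112.9 N.
ΣF_x = 0: no horizontal applied forces, so C_x = 0.

C_x = 0, C_y = 112.9 N, D_y = 227.1 N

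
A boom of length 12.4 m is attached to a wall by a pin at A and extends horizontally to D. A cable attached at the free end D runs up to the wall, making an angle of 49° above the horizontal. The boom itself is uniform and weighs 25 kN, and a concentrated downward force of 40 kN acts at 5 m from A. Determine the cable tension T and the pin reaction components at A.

T = 37.93 kN, A_x = 24.89 kN, A_y = 36.37 kN

ΣM about A: T·sin49°·12.4 − 25·6.2 − 40·5 = 0 → T = 355/(12.4·0.75471) = 37.9338 ≈ 37.93 kN.
ΣF_x = 0: A_x − T·cos49° = 0 → A_x = 37.9338 × 0.656059 = 24.89 kN.
ΣF_y = 0: A_y + T·sin49° − 25 − 40 = 0 → A_y = 65 − 37.9338 × 0.75471 = 36.37 kN.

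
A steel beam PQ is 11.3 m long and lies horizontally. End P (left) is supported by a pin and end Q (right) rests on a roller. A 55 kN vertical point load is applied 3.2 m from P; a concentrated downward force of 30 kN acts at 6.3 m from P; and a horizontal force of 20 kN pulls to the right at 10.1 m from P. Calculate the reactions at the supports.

ΣM about P: Q_y·11.3 − 55·3.2 − 30·6.3 = 0 → Q_y = 365/11.3 = 32.3009 ≈ 32.30 kN.
ΣF_y = 0: P_y + 32.3009 − 55 − 30 = 0 → P_y = 52.70 kN.
ΣF_x = 0: P_x + 20 = 0 → P_x = -20.00 kN.

P_x = -20.00 kN, P_y = 52.70 kN, Q_y = 32.30 kN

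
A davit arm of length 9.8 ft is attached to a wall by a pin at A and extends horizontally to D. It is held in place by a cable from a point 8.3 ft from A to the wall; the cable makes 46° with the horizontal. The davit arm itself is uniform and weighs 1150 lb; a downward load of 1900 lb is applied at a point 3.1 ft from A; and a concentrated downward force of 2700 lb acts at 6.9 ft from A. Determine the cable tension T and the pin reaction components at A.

T = 5051 lb, A_x = 3508 lb, A_y = 2117 lb

ΣM about A: T·sin46°·8.3 − 1150·4.9 − 1900·3.1 − 2700·6.9 = 0 → T = 30155/(8.3·0.71934) = 5050.65 ≈ 5051 lb.
ΣF_x = 0: A_x − T·cos46° = 0 → A_x = 5050.65 × 0.694658 = 3508 lb.
ΣF_y = 0: A_y + T·sin46° − 1150 − 1900 − 2700 = 0 → A_y = 5750 − 5050.65 × 0.71934 = 2117 lb.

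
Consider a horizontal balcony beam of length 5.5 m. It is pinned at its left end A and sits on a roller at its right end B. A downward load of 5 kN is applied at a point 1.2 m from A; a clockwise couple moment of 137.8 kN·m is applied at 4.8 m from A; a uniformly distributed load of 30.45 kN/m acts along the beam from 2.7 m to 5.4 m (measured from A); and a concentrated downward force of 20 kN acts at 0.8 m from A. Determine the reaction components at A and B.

A_x = 0, A_y = 17.62 kN, B_y = 89.59 kN

Resultant of the distributed load: 30.45 × 2.7 = 82.215 kN at 4.05 m from A.
Moments about A: B_y·5.5 − 5·1.2 − 137.8 − (30.45·2.7)·4.05 − 20·0.8 = 0 → B_y = 492.77075/5.5 = 89.5947 ≈ 89.59 kN.
ΣF_y = 0: A_y + 89.5947 − 5 − 30.45·2.7 − 20 = 0 → A_y = 17.62 kN.
ΣF_x = 0: no horizontal applied forces, so A_x = 0.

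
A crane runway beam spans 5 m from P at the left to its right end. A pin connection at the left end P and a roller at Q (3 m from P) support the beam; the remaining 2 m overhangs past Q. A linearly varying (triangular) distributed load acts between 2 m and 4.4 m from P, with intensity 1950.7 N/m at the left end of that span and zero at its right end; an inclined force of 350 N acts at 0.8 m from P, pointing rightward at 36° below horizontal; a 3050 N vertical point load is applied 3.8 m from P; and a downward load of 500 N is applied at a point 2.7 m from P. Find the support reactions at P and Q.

Resultant of the triangular load: ½ × 1950.7 × 2.4 = 2340.84 N, acting at 2.8 m from P (one-third of the span from the peak).
Moments about P: Q_y·3 − (½·1950.7·2.4)·2.8 − 350·sin36°·0.8 − 3050·3.8 − 500·2.7 = 0 → Q_y = 19658.9/3 = 6552.97 ≈ 6553 N.
ΣF_y = 0: P_y + 6552.97 − ½·1950.7·2.4 − 350·sin36° − 3050 − 500 = 0 → P_y = -456.4 N.
ΣF_x = 0: P_x + 350·cos36° = 0 → P_x = -283.2 N.

P_x = -283.2 N, P_y = -456.4 N, Q_y = 6553 N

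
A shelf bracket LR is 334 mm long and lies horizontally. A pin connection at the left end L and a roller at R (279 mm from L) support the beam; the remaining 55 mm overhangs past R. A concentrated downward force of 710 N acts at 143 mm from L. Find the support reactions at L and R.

Taking moments about L: R_y·279 − 710·143 = 0 → R_y = 101530/279 = 363.907 ≈ 363.9 N.
ΣF_y = 0: L_y + 363.907 − 710 = 0 → L_y = 346.1 N.
ΣF_x = 0: no horizontal applied forces, so L_x = 0.

L_x = 0, L_y = 346.1 N, R_y = 363.9 N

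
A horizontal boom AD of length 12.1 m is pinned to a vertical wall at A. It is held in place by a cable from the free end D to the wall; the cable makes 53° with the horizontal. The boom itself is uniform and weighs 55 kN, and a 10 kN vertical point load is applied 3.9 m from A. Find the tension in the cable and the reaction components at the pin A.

T = 38.47 kN, A_x = 23.15 kN, A_y = 34.28 kN

ΣM about A: T·sin53°·12.1 − 55·6.05 − 10·3.9 = 0 → T = 371.75/(12.1·0.798636) = 38.4695 ≈ 38.47 kN.
ΣF_x = 0: A_x − T·cos53° = 0 → A_x = 38.4695 × 0.601815 = 23.15 kN.
ΣF_y = 0: A_y + T·sin53° − 55 − 10 = 0 → A_y = 65 − 38.4695 × 0.798636 = 34.28 kN.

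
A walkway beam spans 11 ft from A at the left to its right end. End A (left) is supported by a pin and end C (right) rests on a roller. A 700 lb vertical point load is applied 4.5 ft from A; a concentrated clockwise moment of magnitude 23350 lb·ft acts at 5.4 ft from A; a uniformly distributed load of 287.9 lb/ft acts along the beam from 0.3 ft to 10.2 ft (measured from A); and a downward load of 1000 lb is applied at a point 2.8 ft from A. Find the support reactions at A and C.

A_x = 0, A_y = 526.2 lb, C_y = 4024 lb

Resultant of the distributed load: 287.9 × 9.9 = 2850.21 lb at 5.25 ft from A.
ΣM about A: C_y·11 − 700·4.5 − 23350 − (287.9·9.9)·5.25 − 1000·2.8 = 0 → C_y = 44263.6025/11 = 4023.96 ≈ 4024 lb.
ΣF_y = 0: A_y + 4023.96 − 700 − 287.9·9.9 − 1000 = 0 → A_y = 526.2 lb.
ΣF_x = 0: no horizontal applied forces, so A_x = 0.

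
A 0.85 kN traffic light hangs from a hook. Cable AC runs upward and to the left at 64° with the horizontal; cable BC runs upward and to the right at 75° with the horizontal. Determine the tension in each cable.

ΣF_x = 0: −T_AC·cos64° + T_BC·cos75° = 0 → T_BC = 1.69374·T_AC.
ΣF_y = 0: T_AC·sin64° + T_BC·sin75° = 0.85.
Substitute: T_AC·(0.898794 + 1.69374·0.965926) = 0.85 → T_AC = 0.335329 ≈ 0.3353 kN.
Then T_BC = 1.69374 × 0.335329 = 0.5680 kN.

T_AC = 0.3353 kN, T_BC = 0.5680 kN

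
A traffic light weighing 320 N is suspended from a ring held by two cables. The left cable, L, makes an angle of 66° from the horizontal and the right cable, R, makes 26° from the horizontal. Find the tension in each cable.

T_L = 287.8 N, T_R = 130.2 N

ΣF_x = 0: −T_L·cos66° + T_R·cos26° = 0 → T_R = 0.452536·T_L.
ΣF_y = 0: T_L·sin66° + T_R·sin26° = 320.
Substitute: T_L·(0.913545 + 0.452536·0.438371) = 320 → T_L = 287.79 ≈ 287.8 N.
Then T_R = 0.452536 × 287.79 = 130.2 N.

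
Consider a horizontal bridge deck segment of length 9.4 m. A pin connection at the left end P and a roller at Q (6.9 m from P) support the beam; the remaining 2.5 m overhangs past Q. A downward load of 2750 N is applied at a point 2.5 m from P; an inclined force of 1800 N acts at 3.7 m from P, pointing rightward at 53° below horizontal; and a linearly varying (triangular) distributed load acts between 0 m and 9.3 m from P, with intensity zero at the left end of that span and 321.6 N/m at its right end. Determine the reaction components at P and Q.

P_x = -1083 N, P_y = 2572 N, Q_y = 3111 N

Resultant of the triangular load: ½ × 321.6 × 9.3 = 1495.44 N, acting at 6.2 m from P (one-third of the span from the peak).
Moments about P: Q_y·6.9 − 2750·2.5 − 1800·sin53°·3.7 − (½·321.6·9.3)·6.2 = 0 → Q_y = 21465.6/6.9 = 3110.96 ≈ 3111 N.
ΣF_y = 0: P_y + 3110.96 − 2750 − 1800·sin53° − ½·321.6·9.3 = 0 → P_y = 2572 N.
ΣF_x = 0: P_x + 1800·cos53° = 0 → P_x = -1083 N.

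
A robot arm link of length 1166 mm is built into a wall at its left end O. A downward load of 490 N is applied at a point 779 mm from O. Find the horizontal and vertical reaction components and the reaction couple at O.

ΣF_x = 0: O_x = 0.
ΣF_y = 0: O_y − 490 = 0 → O_y = 490.0 N.
ΣM about O: M_O − 490·779 = 0 → M_O = 381700 N·mm.

O_x = 0, O_y = 490.0 N, M_O = 381700 N·mm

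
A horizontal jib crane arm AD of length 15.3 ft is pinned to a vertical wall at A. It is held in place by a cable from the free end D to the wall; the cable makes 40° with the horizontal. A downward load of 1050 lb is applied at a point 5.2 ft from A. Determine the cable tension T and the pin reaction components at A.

ΣM about A: T·sin40°·15.3 − 1050·5.2 = 0 → T = 5460/(15.3·0.642788) = 555.18 ≈ 555.2 lb.
ΣF_x = 0: A_x − T·cos40° = 0 → A_x = 555.18 × 0.766044 = 425.3 lb.
ΣF_y = 0: A_y + T·sin40° − 1050 = 0 → A_y = 1050 − 555.18 × 0.642788 = 693.1 lb.

T = 555.2 lb, A_x = 425.3 lb, A_y = 693.1 lb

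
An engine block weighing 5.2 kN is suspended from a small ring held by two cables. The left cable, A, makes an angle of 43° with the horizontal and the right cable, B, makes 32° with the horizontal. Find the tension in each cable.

ΣF_x = 0: −T_A·cos43° + T_B·cos32° = 0 → T_B = 0.862396·T_A.
ΣF_y = 0: T_A·sin43° + T_B·sin32° = 5.2.
Substitute: T_A·(0.681998 + 0.862396·0.529919) = 5.2 → T_A = 4.56542 ≈ 4.565 kN.
Then T_B = 0.862396 × 4.56542 = 3.937 kN.

T_A = 4.565 kN, T_B = 3.937 kN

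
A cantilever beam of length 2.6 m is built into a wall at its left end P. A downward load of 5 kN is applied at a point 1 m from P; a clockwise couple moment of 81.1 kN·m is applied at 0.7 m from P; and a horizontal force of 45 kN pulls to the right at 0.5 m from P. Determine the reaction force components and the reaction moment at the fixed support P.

ΣF_x = 0: P_x + 45 = 0 → P_x = -45.00 kN.
ΣF_y = 0: P_y − 5 = 0 → P_y = 5.000 kN.
ΣM about P: M_P − 5·1 − 81.1 = 0 → M_P = 86.10 kN·m.

P_x = -45.00 kN, P_y = 5.000 kN, M_P = 86.10 kN·m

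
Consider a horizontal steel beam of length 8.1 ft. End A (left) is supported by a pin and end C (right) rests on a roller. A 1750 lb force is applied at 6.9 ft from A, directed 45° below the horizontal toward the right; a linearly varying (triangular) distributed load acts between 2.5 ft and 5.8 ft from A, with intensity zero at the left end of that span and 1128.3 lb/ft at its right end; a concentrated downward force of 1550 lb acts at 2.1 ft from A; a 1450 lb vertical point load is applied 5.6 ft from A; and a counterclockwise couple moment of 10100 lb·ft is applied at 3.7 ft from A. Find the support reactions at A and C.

A_x = -1237 lb, A_y = 3807 lb, C_y = 2292 lb

Resultant of the triangular load: ½ × 1128.3 × 3.3 = 1861.695 lb, acting at 4.7 ft from A (one-third of the span from the peak).
ΣM about A: C_y·8.1 − 1750·sin45°·6.9 − (½·1128.3·3.3)·4.7 − 1550·2.1 − 1450·5.6 + 10100 = 0 → C_y = 18563.3/8.1 = 2291.77 ≈ 2292 lb.
ΣF_y = 0: A_y + 2291.77 − 1750·sin45° − ½·1128.3·3.3 − 1550 − 1450 = 0 → A_y = 3807 lb.
ΣF_x = 0: A_x + 1750·cos45° = 0 → A_x = -1237 lb.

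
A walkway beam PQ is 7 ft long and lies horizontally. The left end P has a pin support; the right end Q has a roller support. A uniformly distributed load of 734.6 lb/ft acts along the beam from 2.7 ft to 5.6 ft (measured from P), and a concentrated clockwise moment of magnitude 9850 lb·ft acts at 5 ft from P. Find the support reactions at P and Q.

P_x = 0, P_y = -539.8 lb, Q_y = 2670 lb

Resultant of the distributed load: 734.6 × 2.9 = 2130.34 lb at 4.15 ft from P.
Moments about P: Q_y·7 − (734.6·2.9)·4.15 − 9850 = 0 → Q_y = 18690.911/7 = 2670.13 ≈ 2670 lb.
ΣF_y = 0: P_y + 2670.13 − 734.6·2.9 = 0 → P_y = -539.8 lb.
ΣF_x = 0: no horizontal applied forces, so P_x = 0.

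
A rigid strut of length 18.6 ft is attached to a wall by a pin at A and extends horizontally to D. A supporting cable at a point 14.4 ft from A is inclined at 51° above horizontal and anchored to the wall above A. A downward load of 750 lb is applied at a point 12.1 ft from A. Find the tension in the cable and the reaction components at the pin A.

T = 810.9 lb, A_x = 510.3 lb, A_y = 119.8 lb

ΣM about A: T·sin51°·14.4 − 750·12.1 = 0 → T = 9075/(14.4·0.777146) = 810.927 ≈ 810.9 lb.
ΣF_x = 0: A_x − T·cos51° = 0 → A_x = 810.927 × 0.62932 = 510.3 lb.
ΣF_y = 0: A_y + T·sin51° − 750 = 0 → A_y = 750 − 810.927 × 0.777146 = 119.8 lb.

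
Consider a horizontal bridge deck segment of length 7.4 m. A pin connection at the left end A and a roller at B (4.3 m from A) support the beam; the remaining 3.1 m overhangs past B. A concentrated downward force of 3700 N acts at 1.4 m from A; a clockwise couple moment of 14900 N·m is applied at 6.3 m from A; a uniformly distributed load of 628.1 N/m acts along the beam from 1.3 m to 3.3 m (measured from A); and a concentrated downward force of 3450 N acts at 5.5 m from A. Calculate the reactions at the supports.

Resultant of the distributed load: 628.1 × 2 = 1256.2 N at 2.3 m from A.
Moments about A: B_y·4.3 − 3700·1.4 − 14900 − (628.1·2)·2.3 − 3450·5.5 = 0 → B_y = 41944.26/4.3 = 9754.48 ≈ 9754 N.
ΣF_y = 0: A_y + 9754.48 − 3700 − 628.1·2 − 3450 = 0 → A_y = -1348 N.
ΣF_x = 0: no horizontal applied forces, so A_x = 0.

A_x = 0, A_y = -1348 N, B_y = 9754 N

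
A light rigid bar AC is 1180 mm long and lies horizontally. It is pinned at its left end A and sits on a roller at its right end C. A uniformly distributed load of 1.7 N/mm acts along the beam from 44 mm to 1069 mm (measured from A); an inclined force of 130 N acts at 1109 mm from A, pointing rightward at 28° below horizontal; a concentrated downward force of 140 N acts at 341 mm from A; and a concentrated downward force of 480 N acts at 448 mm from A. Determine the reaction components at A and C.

Resultant of the distributed load: 1.7 × 1025 = 1742.5 N at 556.5 mm from A.
ΣM about A: C_y·1180 − (1.7·1025)·556.5 − 130·sin28°·1109 − 140·341 − 480·448 = 0 → C_y = 1300160/1180 = 1101.83 ≈ 1102 N.
ΣF_y = 0: A_y + 1101.83 − 1.7·1025 − 130·sin28° − 140 − 480 = 0 → A_y = 1322 N.
ΣF_x = 0: A_x + 130·cos28° = 0 → A_x = -114.8 N.

A_x = -114.8 N, A_y = 1322 N, C_y = 1102 N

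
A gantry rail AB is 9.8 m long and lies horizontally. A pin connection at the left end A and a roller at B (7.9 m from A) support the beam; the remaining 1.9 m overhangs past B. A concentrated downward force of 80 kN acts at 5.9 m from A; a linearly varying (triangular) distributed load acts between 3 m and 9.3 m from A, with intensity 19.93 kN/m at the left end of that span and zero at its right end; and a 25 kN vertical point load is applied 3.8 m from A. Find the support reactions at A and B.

Resultant of the triangular load: ½ × 19.93 × 6.3 = 62.7795 kN, acting at 5.1 m from A (one-third of the span from the peak).
Taking moments about A: B_y·7.9 − 80·5.9 − (½·19.93·6.3)·5.1 − 25·3.8 = 0 → B_y = 887.17545/7.9 = 112.301 ≈ 112.3 kN.
ΣF_y = 0: A_y + 112.301 − 80 − ½·19.93·6.3 − 25 = 0 → A_y = 55.48 kN.
ΣF_x = 0: no horizontal applied forces, so A_x = 0.

A_x = 0, A_y = 55.48 kN, B_y = 112.3 kN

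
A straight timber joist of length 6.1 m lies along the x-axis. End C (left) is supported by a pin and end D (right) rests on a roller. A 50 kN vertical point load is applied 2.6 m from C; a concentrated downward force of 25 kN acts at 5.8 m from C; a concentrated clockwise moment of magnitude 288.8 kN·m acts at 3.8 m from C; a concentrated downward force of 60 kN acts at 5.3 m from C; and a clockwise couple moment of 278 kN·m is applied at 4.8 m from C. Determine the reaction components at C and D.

Taking moments about C: D_y·6.1 − 50·2.6 − 25·5.8 − 288.8 − 60·5.3 − 278 = 0 → D_y = 1159.8/6.1 = 190.131 ≈ 190.1 kN.
ΣF_y = 0: C_y + 190.131 − 50 − 25 − 60 = 0 → C_y = -55.13 kN.
ΣF_x = 0: no horizontal applied forces, so C_x = 0.

C_x = 0, C_y = -55.13 kN, D_y = 190.1 kN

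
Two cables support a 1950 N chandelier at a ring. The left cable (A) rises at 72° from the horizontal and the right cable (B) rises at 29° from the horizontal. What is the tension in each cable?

ΣF_x = 0: −T_A·cos72° + T_B·cos29° = 0 → T_B = 0.353316·T_A.
ΣF_y = 0: T_A·sin72° + T_B·sin29° = 1950.
Substitute: T_A·(0.951057 + 0.353316·0.48481) = 1950 → T_A = 1737.43 ≈ 1737 N.
Then T_B = 0.353316 × 1737.43 = 613.9 N.

T_A = 1737 N, T_B = 613.9 N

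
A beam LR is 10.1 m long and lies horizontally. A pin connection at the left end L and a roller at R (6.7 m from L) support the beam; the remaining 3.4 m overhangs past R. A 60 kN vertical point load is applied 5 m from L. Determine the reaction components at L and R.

Moments about L: R_y·6.7 − 60·5 = 0 → R_y = 300/6.7 = 44.7761 ≈ 44.78 kN.
ΣF_y = 0: L_y + 44.7761 − 60 = 0 → L_y = 15.22 kN.
ΣF_x = 0: no horizontal applied forces, so L_x = 0.

L_x = 0, L_y = 15.22 kN, R_y = 44.78 kN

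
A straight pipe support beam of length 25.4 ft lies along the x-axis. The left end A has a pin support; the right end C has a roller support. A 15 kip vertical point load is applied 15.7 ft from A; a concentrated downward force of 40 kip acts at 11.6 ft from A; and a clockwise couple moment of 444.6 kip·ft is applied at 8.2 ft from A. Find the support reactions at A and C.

A_x = 0, A_y = 9.957 kip, C_y = 45.04 kip

Moments about A: C_y·25.4 − 15·15.7 − 40·11.6 − 444.6 = 0 → C_y = 1144.1/25.4 = 45.0433 ≈ 45.04 kip.
ΣF_y = 0: A_y + 45.0433 − 15 − 40 = 0 → A_y = 9.957 kip.
ΣF_x = 0: no horizontal applied forces, so A_x = 0.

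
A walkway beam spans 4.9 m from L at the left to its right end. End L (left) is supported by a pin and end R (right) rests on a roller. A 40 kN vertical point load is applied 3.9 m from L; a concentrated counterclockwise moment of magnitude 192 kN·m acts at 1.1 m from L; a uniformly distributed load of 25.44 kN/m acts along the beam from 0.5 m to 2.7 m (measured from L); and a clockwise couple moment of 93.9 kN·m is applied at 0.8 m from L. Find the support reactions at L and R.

L_x = 0, L_y = 65.88 kN, R_y = 30.09 kN

Resultant of the distributed load: 25.44 × 2.2 = 55.968 kN at 1.6 m from L.
ΣM about L: R_y·4.9 − 40·3.9 + 192 − (25.44·2.2)·1.6 − 93.9 = 0 → R_y = 147.4488/4.9 = 30.0916 ≈ 30.09 kN.
ΣF_y = 0: L_y + 30.0916 − 40 − 25.44·2.2 = 0 → L_y = 65.88 kN.
ΣF_x = 0: no horizontal applied forces, so L_x = 0.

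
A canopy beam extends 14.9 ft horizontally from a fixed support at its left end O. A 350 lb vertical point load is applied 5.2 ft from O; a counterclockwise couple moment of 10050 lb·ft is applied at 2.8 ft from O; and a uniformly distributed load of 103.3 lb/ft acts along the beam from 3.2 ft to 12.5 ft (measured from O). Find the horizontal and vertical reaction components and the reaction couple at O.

O_x = 0, O_y = 1311 lb, M_O = -688.6 lb·ft

Resultant of the distributed load: 103.3 × 9.3 = 960.69 lb at 7.85 ft from O.
ΣF_x = 0: O_x = 0.
ΣF_y = 0: O_y − 350 − 103.3·9.3 = 0 → O_y = 1311 lb.
ΣM about O: M_O − 350·5.2 + 10050 − (103.3·9.3)·7.85 = 0 → M_O = -688.6 lb·ft.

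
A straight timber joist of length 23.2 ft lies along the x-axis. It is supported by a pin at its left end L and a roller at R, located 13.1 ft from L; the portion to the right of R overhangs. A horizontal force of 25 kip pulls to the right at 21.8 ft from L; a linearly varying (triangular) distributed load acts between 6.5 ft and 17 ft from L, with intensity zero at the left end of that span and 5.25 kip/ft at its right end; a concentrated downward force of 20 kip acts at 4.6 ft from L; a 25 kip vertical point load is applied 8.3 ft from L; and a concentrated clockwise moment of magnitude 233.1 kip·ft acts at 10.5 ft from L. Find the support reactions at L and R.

Resultant of the triangular load: ½ × 5.25 × 10.5 = 27.5625 kip, acting at 13.5 ft from L (one-third of the span from the peak).
Moments about L: R_y·13.1 − (½·5.25·10.5)·13.5 − 20·4.6 − 25·8.3 − 233.1 = 0 → R_y = 904.69375/13.1 = 69.0606 ≈ 69.06 kip.
ΣF_y = 0: L_y + 69.0606 − ½·5.25·10.5 − 20 − 25 = 0 → L_y = 3.502 kip.
ΣF_x = 0: L_x + 25 = 0 → L_x = -25.00 kip.

L_x = -25.00 kip, L_y = 3.502 kip, R_y = 69.06 kip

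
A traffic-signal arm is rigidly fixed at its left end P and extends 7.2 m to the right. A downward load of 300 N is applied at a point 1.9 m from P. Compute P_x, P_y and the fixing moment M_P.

P_x = 0, P_y = 300.0 N, M_P = 570.0 N·m

ΣF_x = 0: P_x = 0.
ΣF_y = 0: P_y − 300 = 0 → P_y = 300.0 N.
ΣM about P: M_P − 300·1.9 = 0 → M_P = 570.0 N·m.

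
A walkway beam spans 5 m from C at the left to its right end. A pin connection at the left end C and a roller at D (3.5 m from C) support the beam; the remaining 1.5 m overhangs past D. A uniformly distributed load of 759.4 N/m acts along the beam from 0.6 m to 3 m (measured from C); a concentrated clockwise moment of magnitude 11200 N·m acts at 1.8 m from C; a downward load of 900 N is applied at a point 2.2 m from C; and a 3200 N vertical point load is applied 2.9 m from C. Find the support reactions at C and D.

C_x = 0, C_y = -1432 N, D_y = 7354 N

Resultant of the distributed load: 759.4 × 2.4 = 1822.56 N at 1.8 m from C.
Moments about C: D_y·3.5 − (759.4·2.4)·1.8 − 11200 − 900·2.2 − 3200·2.9 = 0 → D_y = 25740.608/3.5 = 7354.46 ≈ 7354 N.
ΣF_y = 0: C_y + 7354.46 − 759.4·2.4 − 900 − 3200 = 0 → C_y = -1432 N.
ΣF_x = 0: no horizontal applied forces, so C_x = 0.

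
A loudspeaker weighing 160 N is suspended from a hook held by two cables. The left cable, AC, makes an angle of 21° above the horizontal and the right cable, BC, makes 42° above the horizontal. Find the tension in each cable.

ΣF_x = 0: −T_AC·cos21° + T_BC·cos42° = 0 → T_BC = 1.25626·T_AC.
ΣF_y = 0: T_AC·sin21° + T_BC·sin42° = 160.
Substitute: T_AC·(0.358368 + 1.25626·0.669131) = 160 → T_AC = 133.448 ≈ 133.4 N.
Then T_BC = 1.25626 × 133.448 = 167.6 N.

T_AC = 133.4 N, T_BC = 167.6 N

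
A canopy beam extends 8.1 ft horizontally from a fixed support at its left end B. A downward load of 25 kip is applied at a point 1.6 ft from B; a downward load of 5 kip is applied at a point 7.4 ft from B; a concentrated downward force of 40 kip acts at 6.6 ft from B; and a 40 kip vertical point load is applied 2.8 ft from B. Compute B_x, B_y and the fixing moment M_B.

ΣF_x = 0: B_x = 0.
ΣF_y = 0: B_y − 25 − 5 − 40 − 40 = 0 → B_y = 110.0 kip.
ΣM about B: M_B − 25·1.6 − 5·7.4 − 40·6.6 − 40·2.8 = 0 → M_B = 453.0 kip·ft.

B_x = 0, B_y = 110.0 kip, M_B = 453.0 kip·ft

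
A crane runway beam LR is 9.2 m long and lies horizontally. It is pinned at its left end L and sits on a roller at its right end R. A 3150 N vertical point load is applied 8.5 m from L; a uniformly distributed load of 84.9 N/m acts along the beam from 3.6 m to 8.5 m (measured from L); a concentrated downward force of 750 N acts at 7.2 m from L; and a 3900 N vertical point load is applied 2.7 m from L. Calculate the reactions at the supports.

L_x = 0, L_y = 3301 N, R_y = 4915 N

Resultant of the distributed load: 84.9 × 4.9 = 416.01 N at 6.05 m from L.
Moments about L: R_y·9.2 − 3150·8.5 − (84.9·4.9)·6.05 − 750·7.2 − 3900·2.7 = 0 → R_y = 45221.8605/9.2 = 4915.42 ≈ 4915 N.
ΣF_y = 0: L_y + 4915.42 − 3150 − 84.9·4.9 − 750 − 3900 = 0 → L_y = 3301 N.
ΣF_x = 0: no horizontal applied forces, so L_x = 0.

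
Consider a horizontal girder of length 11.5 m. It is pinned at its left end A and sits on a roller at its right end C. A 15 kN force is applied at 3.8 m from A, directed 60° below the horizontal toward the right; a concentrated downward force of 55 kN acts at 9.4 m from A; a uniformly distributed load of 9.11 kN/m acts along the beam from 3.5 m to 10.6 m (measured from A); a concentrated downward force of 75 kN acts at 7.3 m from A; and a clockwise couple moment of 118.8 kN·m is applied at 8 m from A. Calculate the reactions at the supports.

Resultant of the distributed load: 9.11 × 7.1 = 64.681 kN at 7.05 m from A.
Taking moments about A: C_y·11.5 − 15·sin60°·3.8 − 55·9.4 − (9.11·7.1)·7.05 − 75·7.3 − 118.8 = 0 → C_y = 1688.66/11.5 = 146.84 ≈ 146.8 kN.
ΣF_y = 0: A_y + 146.84 − 15·sin60° − 55 − 9.11·7.1 − 75 = 0 → A_y = 60.83 kN.
ΣF_x = 0: A_x + 15·cos60° = 0 → A_x = -7.500 kN.

A_x = -7.500 kN, A_y = 60.83 kN, C_y = 146.8 kN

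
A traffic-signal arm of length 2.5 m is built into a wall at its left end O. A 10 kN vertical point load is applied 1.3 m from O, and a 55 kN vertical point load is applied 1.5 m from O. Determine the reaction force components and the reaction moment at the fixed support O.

O_x = 0, O_y = 65.00 kN, M_O = 95.50 kN·m

ΣF_x = 0: O_x = 0.
ΣF_y = 0: O_y − 10 − 55 = 0 → O_y = 65.00 kN.
ΣM about O: M_O − 10·1.3 − 55·1.5 = 0 → M_O = 95.50 kN·m.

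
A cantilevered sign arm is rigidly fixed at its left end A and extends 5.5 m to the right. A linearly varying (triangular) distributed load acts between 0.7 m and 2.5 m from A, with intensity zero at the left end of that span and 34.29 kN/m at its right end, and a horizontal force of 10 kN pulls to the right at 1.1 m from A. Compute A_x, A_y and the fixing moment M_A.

A_x = -10.00 kN, A_y = 30.86 kN, M_A = 58.64 kN·m

Resultant of the triangular load: ½ × 34.29 × 1.8 = 30.861 kN, acting at 1.9 m from A (one-third of the span from the peak).
ΣF_x = 0: A_x + 10 = 0 → A_x = -10.00 kN.
ΣF_y = 0: A_y − ½·34.29·1.8 = 0 → A_y = 30.86 kN.
ΣM about A: M_A − (½·34.29·1.8)·1.9 = 0 → M_A = 58.64 kN·m.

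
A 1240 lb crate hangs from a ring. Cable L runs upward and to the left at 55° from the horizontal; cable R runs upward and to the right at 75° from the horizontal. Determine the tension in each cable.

T_L = 419.0 lb, T_R = 928.5 lb

ΣF_x = 0: −T_L·cos55° + T_R·cos75° = 0 → T_R = 2.21613·T_L.
ΣF_y = 0: T_L·sin55° + T_R·sin75° = 1240.
Substitute: T_L·(0.819152 + 2.21613·0.965926) = 1240 → T_L = 418.952 ≈ 419.0 lb.
Then T_R = 2.21613 × 418.952 = 928.5 lb.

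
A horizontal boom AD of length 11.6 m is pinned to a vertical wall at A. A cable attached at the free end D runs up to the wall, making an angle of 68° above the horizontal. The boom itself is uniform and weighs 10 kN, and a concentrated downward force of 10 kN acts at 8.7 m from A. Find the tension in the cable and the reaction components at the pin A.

ΣM about A: T·sin68°·11.6 − 10·5.8 − 10·8.7 = 0 → T = 145/(11.6·0.927184) = 13.4817 ≈ 13.48 kN.
ΣF_x = 0: A_x − T·cos68° = 0 → A_x = 13.4817 × 0.374607 = 5.050 kN.
ΣF_y = 0: A_y + T·sin68° − 10 − 10 = 0 → A_y = 20 − 13.4817 × 0.927184 = 7.500 kN.

T = 13.48 kN, A_x = 5.050 kN, A_y = 7.500 kN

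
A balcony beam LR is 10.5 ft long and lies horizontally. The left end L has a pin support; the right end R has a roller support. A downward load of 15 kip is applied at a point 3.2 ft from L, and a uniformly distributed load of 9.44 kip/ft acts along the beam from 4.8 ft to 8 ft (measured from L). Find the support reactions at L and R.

Resultant of the distributed load: 9.44 × 3.2 = 30.208 kip at 6.4 ft from L.
Moments about L: R_y·10.5 − 15·3.2 − (9.44·3.2)·6.4 = 0 → R_y = 241.3312/10.5 = 22.9839 ≈ 22.98 kip.
ΣF_y = 0: L_y + 22.9839 − 15 − 9.44·3.2 = 0 → L_y = 22.22 kip.
ΣF_x = 0: no horizontal applied forces, so L_x = 0.

L_x = 0, L_y = 22.22 kip, R_y = 22.98 kip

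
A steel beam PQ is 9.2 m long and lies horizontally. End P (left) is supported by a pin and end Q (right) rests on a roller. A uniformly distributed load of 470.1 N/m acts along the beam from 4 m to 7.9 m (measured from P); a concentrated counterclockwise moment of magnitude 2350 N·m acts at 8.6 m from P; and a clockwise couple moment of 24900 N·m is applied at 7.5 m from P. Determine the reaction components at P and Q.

Resultant of the distributed load: 470.1 × 3.9 = 1833.39 N at 5.95 m from P.
ΣM about P: Q_y·9.2 − (470.1·3.9)·5.95 + 2350 − 24900 = 0 → Q_y = 33458.6705/9.2 = 3636.81 ≈ 3637 N.
ΣF_y = 0: P_y + 3636.81 − 470.1·3.9 = 0 → P_y = -1803 N.
ΣF_x = 0: no horizontal applied forces, so P_x = 0.

P_x = 0, P_y = -1803 N, Q_y = 3637 N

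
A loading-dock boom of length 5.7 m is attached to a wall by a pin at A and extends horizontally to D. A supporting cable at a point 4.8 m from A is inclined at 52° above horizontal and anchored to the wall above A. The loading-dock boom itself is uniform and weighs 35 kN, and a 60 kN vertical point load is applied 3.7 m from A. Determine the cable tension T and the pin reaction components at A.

ΣM about A: T·sin52°·4.8 − 35·2.85 − 60·3.7 = 0 → T = 321.75/(4.8·0.788011) = 85.0639 ≈ 85.06 kN.
ΣF_x = 0: A_x − T·cos52° = 0 → A_x = 85.0639 × 0.615661 = 52.37 kN.
ΣF_y = 0: A_y + T·sin52° − 35 − 60 = 0 → A_y = 95 − 85.0639 × 0.788011 = 27.97 kN.

T = 85.06 kN, A_x = 52.37 kN, A_y = 27.97 kN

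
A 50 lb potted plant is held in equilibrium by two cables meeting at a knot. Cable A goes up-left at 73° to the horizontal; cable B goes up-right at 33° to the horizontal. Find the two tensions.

ΣF_x = 0: −T_A·cos73° + T_B·cos33° = 0 → T_B = 0.348613·T_A.
ΣF_y = 0: T_A·sin73° + T_B·sin33° = 50.
Substitute: T_A·(0.956305 + 0.348613·0.544639) = 50 → T_A = 43.6234 ≈ 43.62 lb.
Then T_B = 0.348613 × 43.6234 = 15.21 lb.

T_A = 43.62 lb, T_B = 15.21 lb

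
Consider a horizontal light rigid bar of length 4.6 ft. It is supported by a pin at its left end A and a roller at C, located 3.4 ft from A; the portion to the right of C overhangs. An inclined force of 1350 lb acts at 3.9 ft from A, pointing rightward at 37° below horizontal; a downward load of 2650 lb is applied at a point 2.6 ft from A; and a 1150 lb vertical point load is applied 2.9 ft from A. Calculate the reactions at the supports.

A_x = -1078 lb, A_y = 673.2 lb, C_y = 3939 lb

Moments about A: C_y·3.4 − 1350·sin37°·3.9 − 2650·2.6 − 1150·2.9 = 0 → C_y = 13393.6/3.4 = 3939.29 ≈ 3939 lb.
ΣF_y = 0: A_y + 3939.29 − 1350·sin37° − 2650 − 1150 = 0 → A_y = 673.2 lb.
ΣF_x = 0: A_x + 1350·cos37° = 0 → A_x = -1078 lb.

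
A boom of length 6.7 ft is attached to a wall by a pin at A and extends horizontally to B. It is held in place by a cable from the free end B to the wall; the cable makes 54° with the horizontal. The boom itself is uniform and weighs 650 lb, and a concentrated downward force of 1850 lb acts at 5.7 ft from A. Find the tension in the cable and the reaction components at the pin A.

ΣM about A: T·sin54°·6.7 − 650·3.35 − 1850·5.7 = 0 → T = 12722.5/(6.7·0.809017) = 2347.15 ≈ 2347 lb.
ΣF_x = 0: A_x − T·cos54° = 0 → A_x = 2347.15 × 0.587785 = 1380 lb.
ΣF_y = 0: A_y + T·sin54° − 650 − 1850 = 0 → A_y = 2500 − 2347.15 × 0.809017 = 601.1 lb.

T = 2347 lb, A_x = 1380 lb, A_y = 601.1 lb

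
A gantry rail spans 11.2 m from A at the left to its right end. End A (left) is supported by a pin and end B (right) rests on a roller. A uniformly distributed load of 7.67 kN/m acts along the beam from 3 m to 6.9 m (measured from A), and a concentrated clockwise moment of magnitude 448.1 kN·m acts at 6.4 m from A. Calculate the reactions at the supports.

A_x = 0, A_y = -23.32 kN, B_y = 53.23 kN

Resultant of the distributed load: 7.67 × 3.9 = 29.913 kN at 4.95 m from A.
Moments about A: B_y·11.2 − (7.67·3.9)·4.95 − 448.1 = 0 → B_y = 596.16935/11.2 = 53.2294 ≈ 53.23 kN.
ΣF_y = 0: A_y + 53.2294 − 7.67·3.9 = 0 → A_y = -23.32 kN.
ΣF_x = 0: no horizontal applied forces, so A_x = 0.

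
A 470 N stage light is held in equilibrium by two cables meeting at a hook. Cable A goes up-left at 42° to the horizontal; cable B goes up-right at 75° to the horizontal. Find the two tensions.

T_A = 136.5 N, T_B = 392.0 N

ΣF_x = 0: −T_A·cos42° + T_B·cos75° = 0 → T_B = 2.87129·T_A.
ΣF_y = 0: T_A·sin42° + T_B·sin75° = 470.
Substitute: T_A·(0.669131 + 2.87129·0.965926) = 470 → T_A = 136.525 ≈ 136.5 N.
Then T_B = 2.87129 × 136.525 = 392.0 N.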